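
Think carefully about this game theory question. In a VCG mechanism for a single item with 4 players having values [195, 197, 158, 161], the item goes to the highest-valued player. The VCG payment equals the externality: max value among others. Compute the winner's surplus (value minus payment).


Step 1: The winner is the agent with the highest value: agent 1 with value 197
Step 2: Values of other agents: [195, 158, 161]
Step 3: VCG payment = max of others' values = 195
Step 4: Surplus = 197 - 195 = 2

2


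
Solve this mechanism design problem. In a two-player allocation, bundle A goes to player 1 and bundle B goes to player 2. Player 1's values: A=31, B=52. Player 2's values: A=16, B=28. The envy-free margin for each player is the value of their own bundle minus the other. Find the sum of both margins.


Step 1: Player 1's margin = v1(A) - v1(B) = 31 - 52 = -21
Step 2: Player 2's margin = v2(B) - v2(A) = 28 - 16 = 12
Step 3: Total margin = -21 + 12 = -9

-9


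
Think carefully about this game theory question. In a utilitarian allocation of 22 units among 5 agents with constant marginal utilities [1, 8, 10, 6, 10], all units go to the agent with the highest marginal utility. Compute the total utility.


Step 1: The marginal utilities are [1, 8, 10, 6, 10]
Step 2: The highest marginal utility is 10
Step 3: All 22 units go to that agent
Step 4: Total utility = 10 * 22 = 220

220


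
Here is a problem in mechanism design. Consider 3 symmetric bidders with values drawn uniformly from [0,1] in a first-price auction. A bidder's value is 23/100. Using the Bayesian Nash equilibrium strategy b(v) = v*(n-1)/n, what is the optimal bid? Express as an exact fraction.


Step 1: The symmetric BNE bidding function is b(v) = v * (n-1) / n
Step 2: Substitute v = 23/100 and n = 3
Step 3: b = 23/100 * 2/3
Step 4: b = 23/150

23/150


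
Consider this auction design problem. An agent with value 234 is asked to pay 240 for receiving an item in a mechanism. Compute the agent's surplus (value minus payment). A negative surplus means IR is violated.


Step 1: Surplus = value - payment = 234 - 240 = -6
Step 2: IR is violated (surplus < 0)

-6


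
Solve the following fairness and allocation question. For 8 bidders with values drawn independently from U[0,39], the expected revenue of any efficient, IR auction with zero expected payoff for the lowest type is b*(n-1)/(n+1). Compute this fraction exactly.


Step 1: By Revenue Equivalence, expected revenue = b*(n-1)/(n+1)
Step 2: Substituting n = 8, b = 39
Step 3: Revenue = 39*(8-1)/(8+1) = 39*7/9
Step 4: Revenue = 273/9 = 91/3

91/3


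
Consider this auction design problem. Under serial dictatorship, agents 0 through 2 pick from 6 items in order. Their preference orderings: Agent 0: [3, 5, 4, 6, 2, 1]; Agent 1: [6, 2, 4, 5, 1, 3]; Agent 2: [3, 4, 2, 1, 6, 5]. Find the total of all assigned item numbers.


Step 1: Agent 0 picks item 3
Step 2: Agent 1 picks item 6
Step 3: Agent 2 picks item 4
Step 4: Sum = 3 + 6 + 4 = 13

13


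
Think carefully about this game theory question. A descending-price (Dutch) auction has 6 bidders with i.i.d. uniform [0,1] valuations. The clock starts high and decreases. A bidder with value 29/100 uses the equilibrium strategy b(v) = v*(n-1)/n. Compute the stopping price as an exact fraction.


Step 1: Dutch auctions are strategically equivalent to first-price auctions
Step 2: The equilibrium bid is b(v) = v*(n-1)/n
Step 3: b = 29/100 * 5/6
Step 4: b = 29/120

29/120


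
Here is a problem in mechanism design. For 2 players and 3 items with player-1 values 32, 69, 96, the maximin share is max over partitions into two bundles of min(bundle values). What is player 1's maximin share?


Step 1: Item values = 32, 69, 96
Step 2: Enumerate all 2-bundle partitions and take the smaller bundle:
  Partition 1: {32} vs {69,96} -> bundles 32, 165; min = 32
  Partition 2: {69} vs {32,96} -> bundles 69, 128; min = 69
  Partition 3: {96} vs {32,69} -> bundles 96, 101; min = 96
Step 3: MMS = max(32, 69, 96) = 96

96


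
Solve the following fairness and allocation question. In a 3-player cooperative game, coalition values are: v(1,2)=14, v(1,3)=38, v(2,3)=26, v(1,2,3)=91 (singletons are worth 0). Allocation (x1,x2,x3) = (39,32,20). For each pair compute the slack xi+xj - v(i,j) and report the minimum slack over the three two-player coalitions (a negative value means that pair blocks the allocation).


Step 1: Slack for coalition (1,2): x1+x2 - v12 = 71 - 14 = 57
Step 2: Slack for coalition (1,3): x1+x3 - v13 = 59 - 38 = 21
Step 3: Slack for coalition (2,3): x2+x3 - v23 = 52 - 26 = 26
Step 4: Minimum slack = min(57, 21, 26) = 21, attained by (1,3); no pair can gain by deviating, so the allocation is in the core

21


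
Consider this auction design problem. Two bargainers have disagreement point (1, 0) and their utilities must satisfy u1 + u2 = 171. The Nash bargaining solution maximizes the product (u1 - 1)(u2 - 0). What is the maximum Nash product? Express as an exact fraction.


Step 1: The Nash solution splits surplus symmetrically above the disagreement point
Step 2: u1 = (total + d1 - d2)/2 = (171 + 1 - 0)/2 = 86
Step 3: u2 = (total - d1 + d2)/2 = (171 - 1 + 0)/2 = 85
Step 4: Nash product = (86 - 1) * (85 - 0)
Step 5: = 85 * 85 = 7225

7225


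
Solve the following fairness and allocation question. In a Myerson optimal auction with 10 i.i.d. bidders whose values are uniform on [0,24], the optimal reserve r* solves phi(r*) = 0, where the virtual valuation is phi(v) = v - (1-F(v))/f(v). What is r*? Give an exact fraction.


Step 1: For U[0,24], F(v) = v/24 and f(v) = 1/24
Step 2: phi(v) = v - (1 - v/24)/(1/24) = v - (24 - v) = 2v - 24
Step 3: Set phi(r*) = 0: 2r* - 24 = 0
Step 4: r* = 24/2 = 12 (the number of bidders n = 10 does not enter)

12


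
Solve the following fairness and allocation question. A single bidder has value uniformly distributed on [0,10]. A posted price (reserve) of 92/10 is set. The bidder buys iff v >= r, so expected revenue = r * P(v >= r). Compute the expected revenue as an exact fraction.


Step 1: Posted price r = 46/5, value support [0,10]
Step 2: P(v >= r) = (10 - 46/5)/10 = 2/25
Step 3: Expected revenue = r * P(v >= r) = 46/5 * 2/25
Step 4: Revenue = 92/125

92/125


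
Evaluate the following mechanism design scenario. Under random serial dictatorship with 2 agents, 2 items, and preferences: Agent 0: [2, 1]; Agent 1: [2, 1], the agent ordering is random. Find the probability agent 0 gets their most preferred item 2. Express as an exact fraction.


Step 1: Agent 0 wants item 2
Step 2: There are 2 possible orderings of agents
Step 3: In 1 orderings, agent 0 gets item 2
Step 4: Probability = 1/2

1/2


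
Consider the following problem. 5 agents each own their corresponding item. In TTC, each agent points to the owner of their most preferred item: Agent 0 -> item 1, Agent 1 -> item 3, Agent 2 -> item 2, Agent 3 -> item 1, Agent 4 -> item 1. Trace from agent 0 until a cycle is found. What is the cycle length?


Step 1: Trace the pointer graph from agent 0: 0 -> 1 -> 3 -> 1
Step 2: A cycle is detected when we revisit agent 1
Step 3: The cycle is: 1 -> 3 -> 1
Step 4: Cycle length = 2

2


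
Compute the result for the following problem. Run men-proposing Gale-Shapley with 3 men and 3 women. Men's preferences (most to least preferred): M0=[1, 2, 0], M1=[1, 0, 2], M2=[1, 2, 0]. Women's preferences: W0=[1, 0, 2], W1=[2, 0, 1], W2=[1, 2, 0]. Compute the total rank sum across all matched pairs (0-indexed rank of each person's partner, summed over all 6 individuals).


Step 1: Run Gale-Shapley (men propose, women hold best offer):
  M0 proposes to W1; she accepts
  M1 proposes to W1; rejected
  M1 proposes to W0; she accepts
  M2 proposes to W1; she switches from M0
  M0 proposes to W2; she accepts
Step 2: Final matching: W0-M1, W1-M2, W2-M0
Step 3: 0-indexed ranks (man's rank of his match, then woman's): 1 + 0 + 0 + 0 + 1 + 2
Step 4: Total rank sum = 4

4


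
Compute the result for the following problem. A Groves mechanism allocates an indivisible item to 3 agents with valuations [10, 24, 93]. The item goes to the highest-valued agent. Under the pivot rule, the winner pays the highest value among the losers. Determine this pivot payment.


Step 1: The efficient winner is agent 2 with value 93
Step 2: Other agents' values: [10, 24]
Step 3: Pivot payment = max(others) = 24
Step 4: The winner pays 24

24


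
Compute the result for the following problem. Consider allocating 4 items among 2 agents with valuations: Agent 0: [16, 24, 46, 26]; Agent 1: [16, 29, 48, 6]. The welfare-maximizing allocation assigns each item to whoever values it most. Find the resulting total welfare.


Step 1: For each item, find the maximum value among all agents.
Step 2: Item 0 -> Agent 0 (value 16)
Step 3: Item 1 -> Agent 1 (value 29)
Step 4: Item 2 -> Agent 1 (value 48)
Step 5: Item 3 -> Agent 0 (value 26)
Step 6: Total welfare = 16 + 29 + 48 + 26 = 119

119


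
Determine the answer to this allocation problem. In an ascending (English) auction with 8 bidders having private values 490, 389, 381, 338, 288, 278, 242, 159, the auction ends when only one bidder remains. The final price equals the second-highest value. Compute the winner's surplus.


Step 1: Identify the highest value: 490
Step 2: Identify the second-highest value: 389
Step 3: The final price = second-highest value = 389
Step 4: Surplus = 490 - 389 = 101

101


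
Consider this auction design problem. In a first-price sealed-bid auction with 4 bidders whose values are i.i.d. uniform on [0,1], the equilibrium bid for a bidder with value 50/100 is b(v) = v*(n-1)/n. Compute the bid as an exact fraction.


Step 1: The symmetric BNE bidding function is b(v) = v * (n-1) / n
Step 2: Substitute v = 1/2 and n = 4
Step 3: b = 1/2 * 3/4
Step 4: b = 3/8

3/8


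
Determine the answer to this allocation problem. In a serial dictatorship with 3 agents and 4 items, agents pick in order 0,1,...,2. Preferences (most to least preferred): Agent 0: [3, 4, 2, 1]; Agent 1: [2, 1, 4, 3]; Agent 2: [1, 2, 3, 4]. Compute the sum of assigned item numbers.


Step 1: Agent 0 picks item 3
Step 2: Agent 1 picks item 2
Step 3: Agent 2 picks item 1
Step 4: Sum = 3 + 2 + 1 = 6

6


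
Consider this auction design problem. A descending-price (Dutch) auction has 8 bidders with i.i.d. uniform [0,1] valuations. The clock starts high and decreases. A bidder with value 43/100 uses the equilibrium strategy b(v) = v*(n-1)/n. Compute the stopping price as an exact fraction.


Step 1: Dutch auctions are strategically equivalent to first-price auctions
Step 2: The equilibrium bid is b(v) = v*(n-1)/n
Step 3: b = 43/100 * 7/8
Step 4: b = 301/800

301/800


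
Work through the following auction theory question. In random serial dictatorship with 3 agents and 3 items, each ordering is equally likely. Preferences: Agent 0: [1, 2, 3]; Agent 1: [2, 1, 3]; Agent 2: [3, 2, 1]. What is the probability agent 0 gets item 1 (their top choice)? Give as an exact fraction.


Step 1: Agent 0 wants item 1
Step 2: There are 6 possible orderings of agents
Step 3: In 6 orderings, agent 0 gets item 1
Step 4: Probability = 6/6 = 1

1


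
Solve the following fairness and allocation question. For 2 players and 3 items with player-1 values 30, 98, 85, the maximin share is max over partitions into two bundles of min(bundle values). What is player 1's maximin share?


Step 1: Item values = 30, 98, 85
Step 2: Enumerate all 2-bundle partitions and take the smaller bundle:
  Partition 1: {30} vs {98,85} -> bundles 30, 183; min = 30
  Partition 2: {98} vs {30,85} -> bundles 98, 115; min = 98
  Partition 3: {85} vs {30,98} -> bundles 85, 128; min = 85
Step 3: MMS = max(30, 98, 85) = 98

98


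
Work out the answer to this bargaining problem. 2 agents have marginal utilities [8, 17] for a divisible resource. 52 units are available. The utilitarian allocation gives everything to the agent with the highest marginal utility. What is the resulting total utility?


Step 1: The marginal utilities are [8, 17]
Step 2: The highest marginal utility is 17
Step 3: All 52 units go to that agent
Step 4: Total utility = 17 * 52 = 884

884


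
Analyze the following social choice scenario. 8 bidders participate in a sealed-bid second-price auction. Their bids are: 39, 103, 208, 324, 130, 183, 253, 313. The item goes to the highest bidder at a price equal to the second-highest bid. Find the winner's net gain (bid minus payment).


Step 1: Sort bids in descending order: 324, 313, 253, 208, 183, 130, 103, 39
Step 2: The winning bid is the highest: 324
Step 3: The payment equals the second-highest bid: 313
Step 4: Surplus = winner's bid - payment = 324 - 313 = 11

11


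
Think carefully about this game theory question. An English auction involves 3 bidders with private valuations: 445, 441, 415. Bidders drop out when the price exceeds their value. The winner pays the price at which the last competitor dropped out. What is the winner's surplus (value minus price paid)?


Step 1: Identify the highest value: 445
Step 2: Identify the second-highest value: 441
Step 3: The final price = second-highest value = 441
Step 4: Surplus = 445 - 441 = 4

4


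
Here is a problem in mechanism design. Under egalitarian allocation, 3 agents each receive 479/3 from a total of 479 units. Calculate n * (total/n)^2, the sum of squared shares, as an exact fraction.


Step 1: Each agent's share = 479/3
Step 2: Square of each share = (479/3)^2 = 229441/9
Step 3: Sum of squares = 3 * 229441/9 = 229441/3

229441/3


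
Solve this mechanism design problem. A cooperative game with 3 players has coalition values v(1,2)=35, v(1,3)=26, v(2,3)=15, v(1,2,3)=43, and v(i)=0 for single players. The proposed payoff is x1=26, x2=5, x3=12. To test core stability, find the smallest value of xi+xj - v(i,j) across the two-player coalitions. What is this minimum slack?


Step 1: Slack for coalition (1,2): x1+x2 - v12 = 31 - 35 = -4
Step 2: Slack for coalition (1,3): x1+x3 - v13 = 38 - 26 = 12
Step 3: Slack for coalition (2,3): x2+x3 - v23 = 17 - 15 = 2
Step 4: Minimum slack = min(-4, 12, 2) = -4, attained by (1,2); coalition (1,2) can block (slack < 0), so the allocation is not in the core

-4


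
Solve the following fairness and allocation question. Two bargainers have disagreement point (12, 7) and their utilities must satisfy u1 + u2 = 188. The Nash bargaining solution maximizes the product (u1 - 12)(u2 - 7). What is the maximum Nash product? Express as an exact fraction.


Step 1: The Nash solution splits surplus symmetrically above the disagreement point
Step 2: u1 = (total + d1 - d2)/2 = (188 + 12 - 7)/2 = 193/2
Step 3: u2 = (total - d1 + d2)/2 = (188 - 12 + 7)/2 = 183/2
Step 4: Nash product = (193/2 - 12) * (183/2 - 7)
Step 5: = 169/2 * 169/2 = 28561/4

28561/4


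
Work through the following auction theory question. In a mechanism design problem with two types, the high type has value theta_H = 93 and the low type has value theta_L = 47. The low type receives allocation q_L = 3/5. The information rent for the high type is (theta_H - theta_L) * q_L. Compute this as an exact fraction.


Step 1: theta_H - theta_L = 93 - 47 = 46
Step 2: Information rent = (theta_H - theta_L) * q_L
Step 3: = 46 * 3/5
Step 4: = 138/5

138/5


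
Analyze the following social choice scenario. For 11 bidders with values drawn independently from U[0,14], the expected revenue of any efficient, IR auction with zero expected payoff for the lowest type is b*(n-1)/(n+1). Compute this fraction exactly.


Step 1: By Revenue Equivalence, expected revenue = b*(n-1)/(n+1)
Step 2: Substituting n = 11, b = 14
Step 3: Revenue = 14*(11-1)/(11+1) = 14*10/12
Step 4: Revenue = 140/12 = 35/3

35/3


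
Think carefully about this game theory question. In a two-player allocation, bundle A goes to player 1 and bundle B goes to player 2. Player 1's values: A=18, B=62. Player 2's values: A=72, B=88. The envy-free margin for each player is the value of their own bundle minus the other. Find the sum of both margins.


Step 1: Player 1's margin = v1(A) - v1(B) = 18 - 62 = -44
Step 2: Player 2's margin = v2(B) - v2(A) = 88 - 72 = 16
Step 3: Total margin = -44 + 16 = -28

-28


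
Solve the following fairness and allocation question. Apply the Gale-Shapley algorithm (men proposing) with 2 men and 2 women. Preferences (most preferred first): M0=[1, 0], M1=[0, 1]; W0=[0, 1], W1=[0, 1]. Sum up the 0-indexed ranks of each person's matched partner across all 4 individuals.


Step 1: Run Gale-Shapley (men propose, women hold best offer):
  M0 proposes to W1; she accepts
  M1 proposes to W0; she accepts
Step 2: Final matching: W0-M1, W1-M0
Step 3: 0-indexed ranks (man's rank of his match, then woman's): 0 + 1 + 0 + 0
Step 4: Total rank sum = 1

1


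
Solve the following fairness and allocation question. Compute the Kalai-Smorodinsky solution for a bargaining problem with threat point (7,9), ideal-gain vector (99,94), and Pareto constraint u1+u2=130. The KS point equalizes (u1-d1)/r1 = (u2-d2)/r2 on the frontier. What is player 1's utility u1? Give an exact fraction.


Step 1: At the KS point, (u1-d1)/r1 = (u2-d2)/r2 = t and u1+u2 = 130
Step 2: u1 = d1 + r1*t and u2 = d2 + r2*t, so (d1 + r1*t) + (d2 + r2*t) = 130
Step 3: t = (130 - 7 - 9)/(99 + 94) = 114/193
Step 4: u1 = d1 + r1*t = 7 + 99 * 114/193 = 12637/193
Step 5: (Check: u2 = d2 + r2*t = 12453/193; u1+u2 = 12637/193 + 12453/193 = 130, on the frontier.)

12637/193


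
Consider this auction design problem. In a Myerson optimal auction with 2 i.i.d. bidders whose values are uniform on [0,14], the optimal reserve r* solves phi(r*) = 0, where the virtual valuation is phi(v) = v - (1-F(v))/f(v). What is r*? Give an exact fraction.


Step 1: For U[0,14], F(v) = v/14 and f(v) = 1/14
Step 2: phi(v) = v - (1 - v/14)/(1/14) = v - (14 - v) = 2v - 14
Step 3: Set phi(r*) = 0: 2r* - 14 = 0
Step 4: r* = 14/2 = 7 (the number of bidders n = 2 does not enter)

7


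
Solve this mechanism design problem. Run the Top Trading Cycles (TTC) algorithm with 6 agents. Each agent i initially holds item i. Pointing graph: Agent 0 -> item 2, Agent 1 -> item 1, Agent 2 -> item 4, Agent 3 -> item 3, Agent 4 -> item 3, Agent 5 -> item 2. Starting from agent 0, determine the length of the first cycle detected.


Step 1: Trace the pointer graph from agent 0: 0 -> 2 -> 4 -> 3 -> 3
Step 2: A cycle is detected when we revisit agent 3
Step 3: The cycle is: 3 -> 3
Step 4: Cycle length = 1

1


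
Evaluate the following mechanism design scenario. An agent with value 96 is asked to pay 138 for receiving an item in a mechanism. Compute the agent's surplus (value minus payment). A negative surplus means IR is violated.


Step 1: Surplus = value - payment = 96 - 138 = -42
Step 2: IR is violated (surplus < 0)

-42


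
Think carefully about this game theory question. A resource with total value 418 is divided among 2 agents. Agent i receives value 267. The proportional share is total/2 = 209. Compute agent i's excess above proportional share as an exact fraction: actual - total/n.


Step 1: Proportional share = 418/2 = 209
Step 2: Agent's actual allocation = 267
Step 3: Excess = 267 - 209 = 58

58


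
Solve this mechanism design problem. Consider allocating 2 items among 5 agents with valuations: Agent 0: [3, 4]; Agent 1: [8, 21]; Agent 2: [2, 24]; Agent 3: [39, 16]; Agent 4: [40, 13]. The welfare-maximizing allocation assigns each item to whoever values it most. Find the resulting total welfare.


Step 1: For each item, find the maximum value among all agents.
Step 2: Item 0 -> Agent 4 (value 40)
Step 3: Item 1 -> Agent 2 (value 24)
Step 4: Total welfare = 40 + 24 = 64

64


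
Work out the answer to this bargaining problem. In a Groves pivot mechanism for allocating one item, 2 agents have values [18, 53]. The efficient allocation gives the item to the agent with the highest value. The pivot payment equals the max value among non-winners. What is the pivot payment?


Step 1: The efficient winner is agent 1 with value 53
Step 2: Other agents' values: [18]
Step 3: Pivot payment = max(others) = 18
Step 4: The winner pays 18

18


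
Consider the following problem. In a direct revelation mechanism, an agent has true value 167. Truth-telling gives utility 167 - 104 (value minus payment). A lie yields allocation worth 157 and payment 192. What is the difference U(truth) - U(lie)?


Step 1: U(truth) = value - payment = 167 - 104 = 63
Step 2: U(lie) = allocation - payment = 157 - 192 = -35
Step 3: IC gap = 63 - (-35) = 98

98


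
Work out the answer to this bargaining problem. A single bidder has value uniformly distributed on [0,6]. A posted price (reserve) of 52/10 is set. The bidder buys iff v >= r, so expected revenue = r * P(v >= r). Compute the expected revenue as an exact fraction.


Step 1: Posted price r = 26/5, value support [0,6]
Step 2: P(v >= r) = (6 - 26/5)/6 = 2/15
Step 3: Expected revenue = r * P(v >= r) = 26/5 * 2/15
Step 4: Revenue = 52/75

52/75


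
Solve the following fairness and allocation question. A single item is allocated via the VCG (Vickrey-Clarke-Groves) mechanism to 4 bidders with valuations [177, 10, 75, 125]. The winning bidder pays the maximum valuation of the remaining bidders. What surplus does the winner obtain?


Step 1: The winner is the agent with the highest value: agent 0 with value 177
Step 2: Values of other agents: [10, 75, 125]
Step 3: VCG payment = max of others' values = 125
Step 4: Surplus = 177 - 125 = 52

52


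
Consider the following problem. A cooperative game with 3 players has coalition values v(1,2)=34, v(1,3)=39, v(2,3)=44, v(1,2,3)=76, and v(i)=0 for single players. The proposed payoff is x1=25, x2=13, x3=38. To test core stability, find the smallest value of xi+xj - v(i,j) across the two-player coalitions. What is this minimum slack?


Step 1: Slack for coalition (1,2): x1+x2 - v12 = 38 - 34 = 4
Step 2: Slack for coalition (1,3): x1+x3 - v13 = 63 - 39 = 24
Step 3: Slack for coalition (2,3): x2+x3 - v23 = 51 - 44 = 7
Step 4: Minimum slack = min(4, 24, 7) = 4, attained by (1,2); no pair can gain by deviating, so the allocation is in the core

4


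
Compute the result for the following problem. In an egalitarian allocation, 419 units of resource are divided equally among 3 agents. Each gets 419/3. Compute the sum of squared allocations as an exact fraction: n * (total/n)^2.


Step 1: Each agent's share = 419/3
Step 2: Square of each share = (419/3)^2 = 175561/9
Step 3: Sum of squares = 3 * 175561/9 = 175561/3

175561/3


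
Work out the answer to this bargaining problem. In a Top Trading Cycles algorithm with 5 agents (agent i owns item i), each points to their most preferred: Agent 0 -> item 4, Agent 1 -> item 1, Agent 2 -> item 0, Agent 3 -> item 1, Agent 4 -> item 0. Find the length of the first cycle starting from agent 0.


Step 1: Trace the pointer graph from agent 0: 0 -> 4 -> 0
Step 2: A cycle is detected when we revisit agent 0
Step 3: The cycle is: 0 -> 4 -> 0
Step 4: Cycle length = 2

2


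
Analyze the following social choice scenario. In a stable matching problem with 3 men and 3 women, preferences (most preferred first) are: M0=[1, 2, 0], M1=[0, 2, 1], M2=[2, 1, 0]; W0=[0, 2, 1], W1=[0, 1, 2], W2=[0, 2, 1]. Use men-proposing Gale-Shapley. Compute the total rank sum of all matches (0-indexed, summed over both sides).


Step 1: Run Gale-Shapley (men propose, women hold best offer):
  M0 proposes to W1; she accepts
  M1 proposes to W0; she accepts
  M2 proposes to W2; she accepts
Step 2: Final matching: W0-M1, W1-M0, W2-M2
Step 3: 0-indexed ranks (man's rank of his match, then woman's): 0 + 2 + 0 + 0 + 0 + 1
Step 4: Total rank sum = 3

3


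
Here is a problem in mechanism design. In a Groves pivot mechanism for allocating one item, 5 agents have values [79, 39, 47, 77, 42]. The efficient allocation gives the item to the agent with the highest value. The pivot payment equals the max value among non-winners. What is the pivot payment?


Step 1: The efficient winner is agent 0 with value 79
Step 2: Other agents' values: [39, 47, 77, 42]
Step 3: Pivot payment = max(others) = 77
Step 4: The winner pays 77

77


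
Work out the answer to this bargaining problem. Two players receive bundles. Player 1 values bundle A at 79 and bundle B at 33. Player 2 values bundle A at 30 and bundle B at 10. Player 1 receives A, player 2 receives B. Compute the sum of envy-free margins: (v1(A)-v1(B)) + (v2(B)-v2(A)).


Step 1: Player 1's margin = v1(A) - v1(B) = 79 - 33 = 46
Step 2: Player 2's margin = v2(B) - v2(A) = 10 - 30 = -20
Step 3: Total margin = 46 + -20 = 26

26


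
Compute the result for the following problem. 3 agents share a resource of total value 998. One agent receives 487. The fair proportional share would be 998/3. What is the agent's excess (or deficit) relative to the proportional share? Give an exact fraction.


Step 1: Proportional share = 998/3
Step 2: Agent's actual allocation = 487
Step 3: Excess = 487 - 998/3 = 463/3

463/3


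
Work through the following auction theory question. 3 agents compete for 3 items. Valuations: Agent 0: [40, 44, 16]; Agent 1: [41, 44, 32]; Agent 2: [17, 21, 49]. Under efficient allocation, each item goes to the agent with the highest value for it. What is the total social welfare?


Step 1: For each item, find the maximum value among all agents.
Step 2: Item 0 -> Agent 1 (value 41)
Step 3: Item 1 -> Agent 0 (value 44)
Step 4: Item 2 -> Agent 2 (value 49)
Step 5: Total welfare = 41 + 44 + 49 = 134

134


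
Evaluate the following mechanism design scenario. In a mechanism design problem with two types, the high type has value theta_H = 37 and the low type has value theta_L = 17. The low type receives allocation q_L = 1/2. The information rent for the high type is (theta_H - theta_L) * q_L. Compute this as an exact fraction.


Step 1: theta_H - theta_L = 37 - 17 = 20
Step 2: Information rent = (theta_H - theta_L) * q_L
Step 3: = 20 * 1/2
Step 4: = 10

10


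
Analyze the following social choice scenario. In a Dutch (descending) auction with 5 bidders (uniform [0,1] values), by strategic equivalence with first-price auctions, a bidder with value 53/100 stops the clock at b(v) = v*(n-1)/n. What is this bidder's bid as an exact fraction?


Step 1: Dutch auctions are strategically equivalent to first-price auctions
Step 2: The equilibrium bid is b(v) = v*(n-1)/n
Step 3: b = 53/100 * 4/5
Step 4: b = 53/125

53/125


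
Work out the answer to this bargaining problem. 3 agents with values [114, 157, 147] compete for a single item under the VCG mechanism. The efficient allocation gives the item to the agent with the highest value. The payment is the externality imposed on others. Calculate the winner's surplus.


Step 1: The winner is the agent with the highest value: agent 1 with value 157
Step 2: Values of other agents: [114, 147]
Step 3: VCG payment = max of others' values = 147
Step 4: Surplus = 157 - 147 = 10

10


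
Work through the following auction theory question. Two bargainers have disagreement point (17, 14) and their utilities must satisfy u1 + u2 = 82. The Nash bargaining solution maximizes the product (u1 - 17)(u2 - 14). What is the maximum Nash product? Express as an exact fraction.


Step 1: The Nash solution splits surplus symmetrically above the disagreement point
Step 2: u1 = (total + d1 - d2)/2 = (82 + 17 - 14)/2 = 85/2
Step 3: u2 = (total - d1 + d2)/2 = (82 - 17 + 14)/2 = 79/2
Step 4: Nash product = (85/2 - 17) * (79/2 - 14)
Step 5: = 51/2 * 51/2 = 2601/4

2601/4


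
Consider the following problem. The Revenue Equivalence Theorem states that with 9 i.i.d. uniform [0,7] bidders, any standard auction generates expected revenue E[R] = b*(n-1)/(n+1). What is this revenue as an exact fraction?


Step 1: By Revenue Equivalence, expected revenue = b*(n-1)/(n+1)
Step 2: Substituting n = 9, b = 7
Step 3: Revenue = 7*(9-1)/(9+1) = 7*8/10
Step 4: Revenue = 56/10 = 28/5

28/5


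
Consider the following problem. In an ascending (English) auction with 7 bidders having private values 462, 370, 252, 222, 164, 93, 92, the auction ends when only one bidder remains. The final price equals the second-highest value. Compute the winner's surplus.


Step 1: Identify the highest value: 462
Step 2: Identify the second-highest value: 370
Step 3: The final price = second-highest value = 370
Step 4: Surplus = 462 - 370 = 92

92


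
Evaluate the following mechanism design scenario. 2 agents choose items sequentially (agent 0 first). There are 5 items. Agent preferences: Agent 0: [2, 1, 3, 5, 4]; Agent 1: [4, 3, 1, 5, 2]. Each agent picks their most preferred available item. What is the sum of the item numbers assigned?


Step 1: Agent 0 picks item 2
Step 2: Agent 1 picks item 4
Step 3: Sum = 2 + 4 = 6

6


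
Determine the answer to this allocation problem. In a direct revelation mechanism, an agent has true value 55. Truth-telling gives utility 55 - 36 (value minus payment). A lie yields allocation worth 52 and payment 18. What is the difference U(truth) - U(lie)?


Step 1: U(truth) = value - payment = 55 - 36 = 19
Step 2: U(lie) = allocation - payment = 52 - 18 = 34
Step 3: IC gap = 19 - 34 = -15

-15


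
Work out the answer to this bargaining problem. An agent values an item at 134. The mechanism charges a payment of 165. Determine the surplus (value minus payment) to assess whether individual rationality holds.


Step 1: Surplus = value - payment = 134 - 165 = -31
Step 2: IR is violated (surplus < 0)

-31


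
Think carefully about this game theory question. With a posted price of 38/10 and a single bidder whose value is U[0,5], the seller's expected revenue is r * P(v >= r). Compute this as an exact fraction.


Step 1: Posted price r = 19/5, value support [0,5]
Step 2: P(v >= r) = (5 - 19/5)/5 = 6/25
Step 3: Expected revenue = r * P(v >= r) = 19/5 * 6/25
Step 4: Revenue = 114/125

114/125


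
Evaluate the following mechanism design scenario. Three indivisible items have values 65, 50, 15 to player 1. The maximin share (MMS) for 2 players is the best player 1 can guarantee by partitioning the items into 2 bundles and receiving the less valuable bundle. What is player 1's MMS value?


Step 1: Item values = 65, 50, 15
Step 2: Enumerate all 2-bundle partitions and take the smaller bundle:
  Partition 1: {65} vs {50,15} -> bundles 65, 65; min = 65
  Partition 2: {50} vs {65,15} -> bundles 50, 80; min = 50
  Partition 3: {15} vs {65,50} -> bundles 15, 115; min = 15
Step 3: MMS = max(65, 50, 15) = 65

65


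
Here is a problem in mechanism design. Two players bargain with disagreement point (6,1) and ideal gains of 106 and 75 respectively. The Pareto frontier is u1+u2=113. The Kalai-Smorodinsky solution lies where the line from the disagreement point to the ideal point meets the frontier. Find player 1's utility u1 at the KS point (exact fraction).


Step 1: At the KS point, (u1-d1)/r1 = (u2-d2)/r2 = t and u1+u2 = 113
Step 2: u1 = d1 + r1*t and u2 = d2 + r2*t, so (d1 + r1*t) + (d2 + r2*t) = 113
Step 3: t = (113 - 6 - 1)/(106 + 75) = 106/181
Step 4: u1 = d1 + r1*t = 6 + 106 * 106/181 = 12322/181
Step 5: (Check: u2 = d2 + r2*t = 8131/181; u1+u2 = 12322/181 + 8131/181 = 113, on the frontier.)

12322/181


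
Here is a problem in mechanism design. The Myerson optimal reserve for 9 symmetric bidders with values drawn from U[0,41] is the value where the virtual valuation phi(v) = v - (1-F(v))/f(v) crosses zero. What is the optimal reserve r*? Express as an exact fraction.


Step 1: For U[0,41], F(v) = v/41 and f(v) = 1/41
Step 2: phi(v) = v - (1 - v/41)/(1/41) = v - (41 - v) = 2v - 41
Step 3: Set phi(r*) = 0: 2r* - 41 = 0
Step 4: r* = 41/2 (the number of bidders n = 9 does not enter)

41/2


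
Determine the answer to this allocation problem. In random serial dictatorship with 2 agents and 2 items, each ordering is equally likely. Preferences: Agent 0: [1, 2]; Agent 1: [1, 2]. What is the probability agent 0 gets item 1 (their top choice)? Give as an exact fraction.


Step 1: Agent 0 wants item 1
Step 2: There are 2 possible orderings of agents
Step 3: In 1 orderings, agent 0 gets item 1
Step 4: Probability = 1/2

1/2


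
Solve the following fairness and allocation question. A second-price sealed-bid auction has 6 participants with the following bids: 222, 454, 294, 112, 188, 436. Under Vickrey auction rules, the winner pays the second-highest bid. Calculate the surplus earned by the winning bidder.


Step 1: Sort bids in descending order: 454, 436, 294, 222, 188, 112
Step 2: The winning bid is the highest: 454
Step 3: The payment equals the second-highest bid: 436
Step 4: Surplus = winner's bid - payment = 454 - 436 = 18

18


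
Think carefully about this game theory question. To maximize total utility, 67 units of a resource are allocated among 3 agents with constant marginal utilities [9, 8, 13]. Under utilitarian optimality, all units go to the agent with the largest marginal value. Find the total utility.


Step 1: The marginal utilities are [9, 8, 13]
Step 2: The highest marginal utility is 13
Step 3: All 67 units go to that agent
Step 4: Total utility = 13 * 67 = 871

871


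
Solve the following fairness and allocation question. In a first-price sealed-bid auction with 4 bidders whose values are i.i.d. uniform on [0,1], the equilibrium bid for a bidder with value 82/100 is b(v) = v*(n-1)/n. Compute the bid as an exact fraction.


Step 1: The symmetric BNE bidding function is b(v) = v * (n-1) / n
Step 2: Substitute v = 41/50 and n = 4
Step 3: b = 41/50 * 3/4
Step 4: b = 123/200

123/200


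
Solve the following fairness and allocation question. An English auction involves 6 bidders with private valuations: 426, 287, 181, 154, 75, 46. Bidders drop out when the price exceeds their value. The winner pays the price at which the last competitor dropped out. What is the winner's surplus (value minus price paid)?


Step 1: Identify the highest value: 426
Step 2: Identify the second-highest value: 287
Step 3: The final price = second-highest value = 287
Step 4: Surplus = 426 - 287 = 139

139


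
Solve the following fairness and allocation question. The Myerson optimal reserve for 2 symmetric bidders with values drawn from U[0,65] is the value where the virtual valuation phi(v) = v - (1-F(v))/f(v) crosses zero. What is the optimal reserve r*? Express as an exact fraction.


Step 1: For U[0,65], F(v) = v/65 and f(v) = 1/65
Step 2: phi(v) = v - (1 - v/65)/(1/65) = v - (65 - v) = 2v - 65
Step 3: Set phi(r*) = 0: 2r* - 65 = 0
Step 4: r* = 65/2 (the number of bidders n = 2 does not enter)

65/2


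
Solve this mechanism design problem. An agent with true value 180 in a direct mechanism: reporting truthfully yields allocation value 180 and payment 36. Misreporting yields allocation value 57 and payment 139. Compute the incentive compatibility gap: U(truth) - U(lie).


Step 1: U(truth) = value - payment = 180 - 36 = 144
Step 2: U(lie) = allocation - payment = 57 - 139 = -82
Step 3: IC gap = 144 - (-82) = 226

226


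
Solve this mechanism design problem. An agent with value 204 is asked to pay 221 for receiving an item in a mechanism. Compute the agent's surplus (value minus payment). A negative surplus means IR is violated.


Step 1: Surplus = value - payment = 204 - 221 = -17
Step 2: IR is violated (surplus < 0)

-17


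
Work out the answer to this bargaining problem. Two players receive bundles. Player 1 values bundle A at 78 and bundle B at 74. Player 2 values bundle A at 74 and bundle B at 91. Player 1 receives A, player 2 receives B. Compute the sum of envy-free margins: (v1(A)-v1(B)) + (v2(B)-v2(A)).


Step 1: Player 1's margin = v1(A) - v1(B) = 78 - 74 = 4
Step 2: Player 2's margin = v2(B) - v2(A) = 91 - 74 = 17
Step 3: Total margin = 4 + 17 = 21

21


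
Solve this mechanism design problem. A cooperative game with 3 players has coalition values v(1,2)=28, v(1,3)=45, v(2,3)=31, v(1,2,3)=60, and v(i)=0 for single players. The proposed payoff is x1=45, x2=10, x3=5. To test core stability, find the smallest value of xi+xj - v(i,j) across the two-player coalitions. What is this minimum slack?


Step 1: Slack for coalition (1,2): x1+x2 - v12 = 55 - 28 = 27
Step 2: Slack for coalition (1,3): x1+x3 - v13 = 50 - 45 = 5
Step 3: Slack for coalition (2,3): x2+x3 - v23 = 15 - 31 = -16
Step 4: Minimum slack = min(27, 5, -16) = -16, attained by (2,3); coalition (2,3) can block (slack < 0), so the allocation is not in the core

-16


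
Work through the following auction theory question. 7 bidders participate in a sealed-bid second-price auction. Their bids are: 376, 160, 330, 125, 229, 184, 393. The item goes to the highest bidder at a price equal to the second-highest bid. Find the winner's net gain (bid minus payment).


Step 1: Sort bids in descending order: 393, 376, 330, 229, 184, 160, 125
Step 2: The winning bid is the highest: 393
Step 3: The payment equals the second-highest bid: 376
Step 4: Surplus = winner's bid - payment = 393 - 376 = 17

17


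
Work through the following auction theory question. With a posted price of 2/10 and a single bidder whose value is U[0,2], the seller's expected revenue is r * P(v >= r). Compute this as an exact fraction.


Step 1: Posted price r = 1/5, value support [0,2]
Step 2: P(v >= r) = (2 - 1/5)/2 = 9/10
Step 3: Expected revenue = r * P(v >= r) = 1/5 * 9/10
Step 4: Revenue = 9/50

9/50


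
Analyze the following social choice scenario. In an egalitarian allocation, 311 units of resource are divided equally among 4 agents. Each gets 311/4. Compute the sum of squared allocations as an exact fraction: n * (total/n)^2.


Step 1: Each agent's share = 311/4
Step 2: Square of each share = (311/4)^2 = 96721/16
Step 3: Sum of squares = 4 * 96721/16 = 96721/4

96721/4


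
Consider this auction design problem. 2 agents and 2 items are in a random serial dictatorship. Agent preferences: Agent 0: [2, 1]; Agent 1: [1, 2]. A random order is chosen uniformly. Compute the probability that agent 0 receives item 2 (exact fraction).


Step 1: Agent 0 wants item 2
Step 2: There are 2 possible orderings of agents
Step 3: In 2 orderings, agent 0 gets item 2
Step 4: Probability = 2/2 = 1

1


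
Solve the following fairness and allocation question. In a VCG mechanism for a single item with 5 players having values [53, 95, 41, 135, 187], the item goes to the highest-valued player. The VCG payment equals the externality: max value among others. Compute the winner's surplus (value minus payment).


Step 1: The winner is the agent with the highest value: agent 4 with value 187
Step 2: Values of other agents: [53, 95, 41, 135]
Step 3: VCG payment = max of others' values = 135
Step 4: Surplus = 187 - 135 = 52

52


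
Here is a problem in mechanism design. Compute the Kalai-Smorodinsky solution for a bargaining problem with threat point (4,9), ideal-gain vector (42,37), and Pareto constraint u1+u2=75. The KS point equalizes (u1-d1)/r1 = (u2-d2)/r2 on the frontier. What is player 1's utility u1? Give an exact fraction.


Step 1: At the KS point, (u1-d1)/r1 = (u2-d2)/r2 = t and u1+u2 = 75
Step 2: u1 = d1 + r1*t and u2 = d2 + r2*t, so (d1 + r1*t) + (d2 + r2*t) = 75
Step 3: t = (75 - 4 - 9)/(42 + 37) = 62/79
Step 4: u1 = d1 + r1*t = 4 + 42 * 62/79 = 2920/79
Step 5: (Check: u2 = d2 + r2*t = 3005/79; u1+u2 = 2920/79 + 3005/79 = 75, on the frontier.)

2920/79


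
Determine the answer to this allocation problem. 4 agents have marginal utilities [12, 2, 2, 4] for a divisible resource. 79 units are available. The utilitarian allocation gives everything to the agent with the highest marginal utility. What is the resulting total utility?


Step 1: The marginal utilities are [12, 2, 2, 4]
Step 2: The highest marginal utility is 12
Step 3: All 79 units go to that agent
Step 4: Total utility = 12 * 79 = 948

948


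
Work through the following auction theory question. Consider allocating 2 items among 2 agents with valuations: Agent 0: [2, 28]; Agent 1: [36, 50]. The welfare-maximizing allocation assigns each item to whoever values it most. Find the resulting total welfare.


Step 1: For each item, find the maximum value among all agents.
Step 2: Item 0 -> Agent 1 (value 36)
Step 3: Item 1 -> Agent 1 (value 50)
Step 4: Total welfare = 36 + 50 = 86

86
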